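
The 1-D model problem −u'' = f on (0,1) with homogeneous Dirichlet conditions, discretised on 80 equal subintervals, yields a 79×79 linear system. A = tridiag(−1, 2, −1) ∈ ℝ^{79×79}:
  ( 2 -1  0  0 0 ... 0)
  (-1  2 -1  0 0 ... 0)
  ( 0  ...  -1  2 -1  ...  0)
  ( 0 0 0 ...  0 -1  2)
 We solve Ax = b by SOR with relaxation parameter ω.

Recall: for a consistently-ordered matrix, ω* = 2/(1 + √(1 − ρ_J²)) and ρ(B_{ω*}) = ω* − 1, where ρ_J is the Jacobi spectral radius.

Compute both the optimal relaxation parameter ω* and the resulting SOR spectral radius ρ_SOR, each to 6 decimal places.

ω* = 1.924447, ρ_SOR = 0.924447

n=79: λ(B_J) = 1 − λ(A)/2 = cos(kπ/80); k=1 gives ρ_J = 0.999229.
√(1 − cos²(π/80)) = sin(π/80) ≈ 0.0392598.
Young: ω* = 2/(1+√(1−ρ_J²)) = 2/(1+0.0392598) = 2/1.0392598 = 1.924447.
ρ(B_{ω*}) = ω*−1 = 0.924447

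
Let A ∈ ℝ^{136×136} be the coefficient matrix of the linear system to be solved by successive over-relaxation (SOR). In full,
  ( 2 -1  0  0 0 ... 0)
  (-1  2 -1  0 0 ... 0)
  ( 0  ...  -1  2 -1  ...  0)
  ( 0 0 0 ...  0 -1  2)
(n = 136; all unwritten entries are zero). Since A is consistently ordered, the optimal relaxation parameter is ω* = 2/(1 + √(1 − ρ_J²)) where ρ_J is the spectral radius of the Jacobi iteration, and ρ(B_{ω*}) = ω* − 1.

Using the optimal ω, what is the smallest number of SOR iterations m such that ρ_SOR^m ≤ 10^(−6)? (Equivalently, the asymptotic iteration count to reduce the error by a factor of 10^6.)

With n=136, ρ(Jacobi) = cos(π/137) = 0.9997371.
1 − cos²(π/137) = sin²(π/137) ⇒ √(1−ρ_J²) = sin(π/137) = 0.0229293.
Young: ω* = 2/(1+√(1−ρ_J²)) = 2/(1+0.0229293) = 2/1.0229293 = 1.9551693.
Hence ρ(B_{ω*}) = 1.9551693 − 1 = 0.9551693.
(0.9551693)^m ≤ 10^{−6}  ⇒  m·ln(0.9551693) ≤ −6·ln10  ⇒  m ≥ 301.210  ⇒  m = 302

m = 302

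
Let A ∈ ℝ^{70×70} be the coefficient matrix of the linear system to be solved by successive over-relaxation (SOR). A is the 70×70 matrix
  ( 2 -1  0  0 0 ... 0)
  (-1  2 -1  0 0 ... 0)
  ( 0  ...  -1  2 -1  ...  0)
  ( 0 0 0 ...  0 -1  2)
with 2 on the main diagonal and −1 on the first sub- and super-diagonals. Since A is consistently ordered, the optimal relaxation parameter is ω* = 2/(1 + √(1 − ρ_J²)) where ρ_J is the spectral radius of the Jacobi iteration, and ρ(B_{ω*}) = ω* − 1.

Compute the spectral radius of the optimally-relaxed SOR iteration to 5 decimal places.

ρ_SOR = 0.91528

ρ_J = max_k |cos(kπ/71)| = cos(π/71) = 0.99902
√(1−ρ_J²) simplifies to sin(π/71) = 0.044233.
[ω*] 2 ÷ (1 + 0.044233) = 2 ÷ 1.044233 = 1.91528.
At ω = 1.91528 every |λ(B_ω)| = ω−1, so ρ_SOR = 0.91528.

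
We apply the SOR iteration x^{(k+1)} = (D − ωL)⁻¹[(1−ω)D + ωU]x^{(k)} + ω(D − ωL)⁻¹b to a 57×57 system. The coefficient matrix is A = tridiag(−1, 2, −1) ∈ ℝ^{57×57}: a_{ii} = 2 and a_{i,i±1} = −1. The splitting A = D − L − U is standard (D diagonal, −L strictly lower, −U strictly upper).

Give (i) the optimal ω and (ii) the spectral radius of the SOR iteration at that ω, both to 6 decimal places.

ω* = 1.897283, ρ_SOR = 0.897283

ρ_J = max_k |cos(kπ/58)| = cos(π/58) = 0.998533
root = sin(π/58) = 0.0541389  (since 1−cos² = sin²).
ω* = 2/(1 + 0.0541389) = 2/1.0541389 = 1.897283.
[ρ_SOR] ω* − 1 = 0.897283.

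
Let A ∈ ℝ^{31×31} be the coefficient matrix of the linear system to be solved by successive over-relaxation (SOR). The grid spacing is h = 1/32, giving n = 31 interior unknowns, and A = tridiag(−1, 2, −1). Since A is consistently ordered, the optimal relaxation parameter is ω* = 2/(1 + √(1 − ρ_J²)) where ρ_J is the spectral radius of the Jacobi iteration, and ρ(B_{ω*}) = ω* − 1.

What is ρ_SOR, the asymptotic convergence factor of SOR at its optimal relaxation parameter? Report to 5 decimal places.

½·tridiag(1,0,1) at n=31: λ_k = cos(kπ/32); max |λ| at k=1 ⇒ ρ_J = cos(π/32) ≈ 0.99518.
root = sin(π/32) = 0.098017  (since 1−cos² = sin²).
ω* = 2/(1 + 0.098017) = 2/1.098017 = 1.82147.
ρ_SOR = ω* − 1 ≈ 0.82147.

ρ_SOR = 0.82147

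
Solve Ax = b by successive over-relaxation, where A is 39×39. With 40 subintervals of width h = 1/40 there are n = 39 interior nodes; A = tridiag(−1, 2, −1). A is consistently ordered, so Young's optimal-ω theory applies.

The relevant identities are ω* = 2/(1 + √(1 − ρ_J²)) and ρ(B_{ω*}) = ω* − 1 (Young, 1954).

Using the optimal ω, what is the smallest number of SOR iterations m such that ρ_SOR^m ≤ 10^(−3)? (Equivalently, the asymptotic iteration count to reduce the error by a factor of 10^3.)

½·tridiag(1,0,1) at n=39: λ_k = cos(kπ/40); max |λ| at k=1 ⇒ ρ_J = cos(π/40) ≈ 0.9969173.
root = sin(π/40) = 0.0784591  (since 1−cos² = sin²).
Then 2/(1+√(1−ρ_J²)) = 2/(1+0.0784591); ω* = 2/1.0784591 = 1.8544978.
[ρ_SOR] ω* − 1 = 0.8544978.
For 3 digits: m = 3·ln10 / (−ln 0.8544978) = 6.90776/0.157241 = 43.931; round up → m = 44.

m = 44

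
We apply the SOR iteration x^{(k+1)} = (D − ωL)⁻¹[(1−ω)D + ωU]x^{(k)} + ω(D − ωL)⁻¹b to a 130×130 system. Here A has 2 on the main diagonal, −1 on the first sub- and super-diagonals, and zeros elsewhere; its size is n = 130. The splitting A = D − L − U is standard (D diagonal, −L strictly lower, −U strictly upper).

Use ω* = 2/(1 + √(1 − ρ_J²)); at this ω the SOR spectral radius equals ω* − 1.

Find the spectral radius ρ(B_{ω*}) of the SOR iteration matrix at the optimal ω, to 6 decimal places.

ρ_SOR = 0.953164

spectrum of D⁻¹(L+U) = {cos(kπ/131) : 1≤k≤130}; ρ_J = cos(π/131) = 0.999712.
root = sin(π/131) = 0.0239793  (since 1−cos² = sin²).
Young: ω* = 2/(1+√(1−ρ_J²)) = 2/(1+0.0239793) = 2/1.0239793 = 1.953164.
At ω = 1.953164 every |λ(B_ω)| = ω−1, so ρ_SOR = 0.953164.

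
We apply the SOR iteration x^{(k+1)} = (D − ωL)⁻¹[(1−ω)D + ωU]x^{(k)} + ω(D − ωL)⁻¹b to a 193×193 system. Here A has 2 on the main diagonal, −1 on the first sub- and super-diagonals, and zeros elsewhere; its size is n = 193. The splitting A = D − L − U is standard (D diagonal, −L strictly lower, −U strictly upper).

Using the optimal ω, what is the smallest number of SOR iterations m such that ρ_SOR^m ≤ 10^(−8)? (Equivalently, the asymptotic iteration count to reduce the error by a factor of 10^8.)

spectrum of D⁻¹(L+U) = {cos(kπ/194) : 1≤k≤193}; ρ_J = cos(π/194) = 0.9998689.
1 − cos²(π/194) = sin²(π/194) ⇒ √(1−ρ_J²) = sin(π/194) = 0.0161931.
ω* = 2 / (1 + 0.0161931) = 2 / 1.0161931 ≈ 1.9681299.
ρ_SOR = ω* − 1 ≈ 0.9681299.
8·ln10 = 18.4207; −ln(0.9681299) = 0.032389; m = ⌈18.4207/0.032389⌉ = ⌈568.733⌉ = 569.

m = 569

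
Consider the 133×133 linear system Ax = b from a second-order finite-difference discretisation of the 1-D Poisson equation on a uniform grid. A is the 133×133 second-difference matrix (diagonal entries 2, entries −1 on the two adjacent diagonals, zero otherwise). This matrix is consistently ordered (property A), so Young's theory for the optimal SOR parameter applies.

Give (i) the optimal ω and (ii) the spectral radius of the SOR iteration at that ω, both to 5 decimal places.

spectrum of D⁻¹(L+U) = {cos(kπ/134) : 1≤k≤133}; ρ_J = cos(π/134) = 0.99973.
√(1 − cos²(π/134)) = sin(π/134) ≈ 0.023443.
ω* = 2/(1 + 0.023443) = 2/1.023443 = 1.95419.
and ρ(B_{ω*}) = 1.95419 − 1 = 0.95419.

ω* = 1.95419, ρ_SOR = 0.95419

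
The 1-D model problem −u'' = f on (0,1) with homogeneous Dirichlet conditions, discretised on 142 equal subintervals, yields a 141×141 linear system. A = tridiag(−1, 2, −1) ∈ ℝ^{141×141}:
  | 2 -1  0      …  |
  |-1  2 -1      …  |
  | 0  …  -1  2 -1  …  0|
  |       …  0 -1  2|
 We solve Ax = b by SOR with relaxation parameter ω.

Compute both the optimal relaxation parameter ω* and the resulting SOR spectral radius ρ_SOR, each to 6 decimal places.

n=141: λ(B_J) = 1 − λ(A)/2 = cos(kπ/142); k=1 gives ρ_J = 0.999755.
√(1−ρ_J²) = |sin(π/142)| = 0.0221221
So ω* = 2/1.0221221 = 1.956713 (Young).
ρ(B_{ω*}) = ω*−1 = 0.956713

ω* = 1.956713, ρ_SOR = 0.956713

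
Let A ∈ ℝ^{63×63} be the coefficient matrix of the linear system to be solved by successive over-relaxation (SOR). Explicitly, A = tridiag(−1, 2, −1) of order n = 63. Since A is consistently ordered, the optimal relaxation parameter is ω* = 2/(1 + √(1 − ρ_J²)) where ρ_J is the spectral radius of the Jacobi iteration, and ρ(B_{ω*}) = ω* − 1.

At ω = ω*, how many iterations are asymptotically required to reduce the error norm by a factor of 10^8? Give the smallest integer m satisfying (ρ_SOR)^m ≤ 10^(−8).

m = 188

n=63: λ(B_J) = 1 − λ(A)/2 = cos(kπ/64); k=1 gives ρ_J = 0.9987955.
√(1 − cos²(π/64)) = sin(π/64) ≈ 0.0490677.
ω* = 2/(1 + 0.0490677) = 2/1.0490677 = 1.9064547.
At ω = 1.9064547 every |λ(B_ω)| = ω−1, so ρ_SOR = 0.9064547.
(0.9064547)^m ≤ 10^{−8}  ⇒  m·ln(0.9064547) ≤ −8·ln10  ⇒  m ≥ 187.556  ⇒  m = 188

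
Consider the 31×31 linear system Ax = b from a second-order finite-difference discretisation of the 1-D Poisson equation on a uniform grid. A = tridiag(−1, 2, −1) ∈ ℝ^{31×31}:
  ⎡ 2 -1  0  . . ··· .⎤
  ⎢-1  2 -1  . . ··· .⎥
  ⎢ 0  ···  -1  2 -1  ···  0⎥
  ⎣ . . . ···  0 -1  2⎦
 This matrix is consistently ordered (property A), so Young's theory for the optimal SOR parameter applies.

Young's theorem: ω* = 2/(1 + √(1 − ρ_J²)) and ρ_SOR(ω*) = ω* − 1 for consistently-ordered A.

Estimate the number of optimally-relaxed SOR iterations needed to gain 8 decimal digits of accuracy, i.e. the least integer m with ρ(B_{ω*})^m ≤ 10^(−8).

m = 94

With n=31, ρ(Jacobi) = cos(π/32) = 0.9951847.
√(1−ρ_J²) = |sin(π/32)| = 0.0980171
ω* = 2/(1 + 0.0980171) = 2/1.0980171 = 1.8214653.
ρ_SOR = ω* − 1 ≈ 0.8214653.
Need (0.8214653)^m ≤ 10^(−8): m ≥ 8·ln10/|ln 0.8214653| = 18.4207/0.196666 = 93.665 ⇒ m = 94.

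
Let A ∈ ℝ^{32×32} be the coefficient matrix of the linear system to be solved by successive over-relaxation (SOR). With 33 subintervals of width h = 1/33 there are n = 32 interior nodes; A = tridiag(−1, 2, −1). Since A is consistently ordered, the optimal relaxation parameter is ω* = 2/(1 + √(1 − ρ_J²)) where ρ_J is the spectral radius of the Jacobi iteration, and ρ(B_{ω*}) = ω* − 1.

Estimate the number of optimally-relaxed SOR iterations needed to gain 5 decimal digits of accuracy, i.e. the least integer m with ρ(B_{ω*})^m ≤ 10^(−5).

m = 61

ρ_J = max_k |cos(kπ/33)| = cos(π/33) = 0.9954719
√(1−ρ_J²) = |sin(π/33)| = 0.0950560
ω* = 2 / (1 + 0.0950560) = 2 / 1.0950560 ≈ 1.8263906.
Hence ρ(B_{ω*}) = 1.8263906 − 1 = 0.8263906.
Need (0.8263906)^m ≤ 10^(−5): m ≥ 5·ln10/|ln 0.8263906| = 11.5129/0.190688 = 60.376 ⇒ m = 61.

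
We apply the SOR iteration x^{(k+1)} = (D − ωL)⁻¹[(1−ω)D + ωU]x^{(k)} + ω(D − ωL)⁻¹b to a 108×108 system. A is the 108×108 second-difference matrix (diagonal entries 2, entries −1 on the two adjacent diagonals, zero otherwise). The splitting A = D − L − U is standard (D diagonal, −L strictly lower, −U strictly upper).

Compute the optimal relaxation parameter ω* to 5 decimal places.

ω* = 1.94398

B_J for the 108×108 system has eigenvalues cos(kπ/109); ρ_J = cos(π/109) = 0.99958.
√(1−ρ_J²) = |sin(π/109)| = 0.028818
ω* = 2 / (1 + 0.028818) = 2 / 1.028818 ≈ 1.94398.
At ω = 1.94398 every |λ(B_ω)| = ω−1, so ρ_SOR = 0.94398.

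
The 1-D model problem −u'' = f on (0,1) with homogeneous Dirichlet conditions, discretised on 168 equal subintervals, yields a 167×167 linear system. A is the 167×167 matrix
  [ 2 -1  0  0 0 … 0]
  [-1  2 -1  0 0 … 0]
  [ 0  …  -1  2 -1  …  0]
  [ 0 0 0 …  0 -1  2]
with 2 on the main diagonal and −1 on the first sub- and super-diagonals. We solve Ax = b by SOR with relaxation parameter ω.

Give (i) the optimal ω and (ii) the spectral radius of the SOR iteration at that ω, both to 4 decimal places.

ω* = 1.9633, ρ_SOR = 0.9633

½·tridiag(1,0,1) at n=167: λ_k = cos(kπ/168); max |λ| at k=1 ⇒ ρ_J = cos(π/168) ≈ 0.9998.
√(1−ρ_J²) simplifies to sin(π/168) = 0.01870.
ω* = 2/(1 + 0.01870) = 2/1.01870 = 1.9633.
ρ_SOR = ω* − 1 ≈ 0.9633.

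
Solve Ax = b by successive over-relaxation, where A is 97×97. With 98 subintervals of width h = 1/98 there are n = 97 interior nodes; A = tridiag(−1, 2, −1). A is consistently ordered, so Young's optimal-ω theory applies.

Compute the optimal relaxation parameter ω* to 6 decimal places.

ρ_J = max_k |cos(kπ/98)| = cos(π/98) = 0.999486
root = sin(π/98) = 0.0320516  (since 1−cos² = sin²).
So ω* = 2/1.0320516 = 1.937888 (Young).
Hence ρ(B_{ω*}) = 1.937888 − 1 = 0.937888.

ω* = 1.937888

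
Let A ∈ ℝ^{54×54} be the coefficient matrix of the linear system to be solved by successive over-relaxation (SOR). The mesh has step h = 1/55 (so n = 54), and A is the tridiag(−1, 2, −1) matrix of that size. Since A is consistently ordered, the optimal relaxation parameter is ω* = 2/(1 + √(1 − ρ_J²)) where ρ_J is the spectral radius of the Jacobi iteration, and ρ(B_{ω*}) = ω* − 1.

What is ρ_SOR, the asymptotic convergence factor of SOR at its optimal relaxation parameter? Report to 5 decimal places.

ρ_J = max_k |cos(kπ/55)| = cos(π/55) = 0.99837
√(1−ρ_J²) simplifies to sin(π/55) = 0.057089.
ω* = 2 / (1 + 0.057089) = 2 / 1.057089 ≈ 1.89199.
ρ_SOR = ω* − 1 ≈ 0.89199.

ρ_SOR = 0.89199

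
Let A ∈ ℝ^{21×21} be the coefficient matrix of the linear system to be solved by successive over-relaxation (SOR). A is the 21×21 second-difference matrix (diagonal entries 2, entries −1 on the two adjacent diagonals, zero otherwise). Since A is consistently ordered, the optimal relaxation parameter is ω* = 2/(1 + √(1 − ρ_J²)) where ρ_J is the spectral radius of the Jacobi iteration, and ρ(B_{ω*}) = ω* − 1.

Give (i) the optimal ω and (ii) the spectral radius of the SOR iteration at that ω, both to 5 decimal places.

ω* = 1.75083, ρ_SOR = 0.75083

spectrum of D⁻¹(L+U) = {cos(kπ/22) : 1≤k≤21}; ρ_J = cos(π/22) = 0.98982.
√(1 − cos²(π/22)) = sin(π/22) ≈ 0.142315.
ω* = 2/(1+0.142315) = 1.75083
ρ_SOR = ω* − 1 = 1.75083 − 1 = 0.75083.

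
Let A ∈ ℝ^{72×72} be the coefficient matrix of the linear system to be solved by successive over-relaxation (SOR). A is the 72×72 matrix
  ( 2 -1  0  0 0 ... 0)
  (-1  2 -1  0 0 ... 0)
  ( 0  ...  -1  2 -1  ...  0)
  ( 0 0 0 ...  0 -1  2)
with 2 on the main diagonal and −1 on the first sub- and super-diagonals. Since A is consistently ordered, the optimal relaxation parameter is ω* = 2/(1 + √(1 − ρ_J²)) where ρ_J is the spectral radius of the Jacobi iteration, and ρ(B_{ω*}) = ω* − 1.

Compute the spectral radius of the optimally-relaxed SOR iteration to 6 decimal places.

ρ_SOR = 0.917505

B_J for the 72×72 system has eigenvalues cos(kπ/73); ρ_J = cos(π/73) = 0.999074.
√(1−ρ_J²) = |sin(π/73)| = 0.0430222
Then 2/(1+√(1−ρ_J²)) = 2/(1+0.0430222); ω* = 2/1.0430222 = 1.917505.
At ω = 1.917505 every |λ(B_ω)| = ω−1, so ρ_SOR = 0.917505.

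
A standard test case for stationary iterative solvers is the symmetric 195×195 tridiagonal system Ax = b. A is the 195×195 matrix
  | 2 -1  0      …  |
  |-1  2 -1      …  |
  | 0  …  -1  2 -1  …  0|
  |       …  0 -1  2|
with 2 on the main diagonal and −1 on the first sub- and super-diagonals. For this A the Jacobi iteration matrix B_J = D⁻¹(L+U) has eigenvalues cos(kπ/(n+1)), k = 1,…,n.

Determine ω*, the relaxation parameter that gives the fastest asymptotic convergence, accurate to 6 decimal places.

ω* = 1.968450

[ρ_J] n=195: ρ(B_J) = cos(π/(n+1)) = cos(π/196) = 0.999872.
root = sin(π/196) = 0.0160278  (since 1−cos² = sin²).
ω* = 2 / (1 + 0.0160278) = 2 / 1.0160278 ≈ 1.968450.
ρ_SOR = ω* − 1 = 1.968450 − 1 = 0.968450.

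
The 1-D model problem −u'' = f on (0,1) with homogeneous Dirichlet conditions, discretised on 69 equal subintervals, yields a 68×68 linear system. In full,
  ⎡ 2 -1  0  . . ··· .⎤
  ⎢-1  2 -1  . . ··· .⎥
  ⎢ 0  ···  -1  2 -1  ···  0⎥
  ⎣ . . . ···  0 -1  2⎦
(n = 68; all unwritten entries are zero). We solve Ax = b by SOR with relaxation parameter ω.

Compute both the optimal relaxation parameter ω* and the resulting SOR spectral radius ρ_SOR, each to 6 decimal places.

ω* = 1.912934, ρ_SOR = 0.912934

ρ_J = max_k |cos(kπ/69)| = cos(π/69) = 0.998964
√(1−ρ_J²) simplifies to sin(π/69) = 0.0455146.
Young: ω* = 2/(1+√(1−ρ_J²)) = 2/(1+0.0455146) = 2/1.0455146 = 1.912934.
and ρ(B_{ω*}) = 1.912934 − 1 = 0.912934.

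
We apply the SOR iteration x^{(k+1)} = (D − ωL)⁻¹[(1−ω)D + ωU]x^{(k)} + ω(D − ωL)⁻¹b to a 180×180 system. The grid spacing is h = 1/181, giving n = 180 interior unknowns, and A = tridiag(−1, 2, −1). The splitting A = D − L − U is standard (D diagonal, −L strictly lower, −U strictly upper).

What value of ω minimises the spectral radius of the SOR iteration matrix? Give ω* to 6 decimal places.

ω* = 1.965880

B_J for the 180×180 system has eigenvalues cos(kπ/181); ρ_J = cos(π/181) = 0.999849.
root = sin(π/181) = 0.0173560  (since 1−cos² = sin²).
Then 2/(1+√(1−ρ_J²)) = 2/(1+0.0173560); ω* = 2/1.0173560 = 1.965880.
At ω = 1.965880 every |λ(B_ω)| = ω−1, so ρ_SOR = 0.965880.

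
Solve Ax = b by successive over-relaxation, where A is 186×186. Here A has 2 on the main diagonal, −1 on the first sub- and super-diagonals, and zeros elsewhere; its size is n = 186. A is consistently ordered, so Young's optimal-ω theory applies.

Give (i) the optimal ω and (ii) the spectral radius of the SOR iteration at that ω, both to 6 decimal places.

With n=186, ρ(Jacobi) = cos(π/187) = 0.999859.
root = sin(π/187) = 0.0167992  (since 1−cos² = sin²).
[ω*] 2 ÷ (1 + 0.0167992) = 2 ÷ 1.0167992 = 1.966957.
Hence ρ(B_{ω*}) = 1.966957 − 1 = 0.966957.

ω* = 1.966957, ρ_SOR = 0.966957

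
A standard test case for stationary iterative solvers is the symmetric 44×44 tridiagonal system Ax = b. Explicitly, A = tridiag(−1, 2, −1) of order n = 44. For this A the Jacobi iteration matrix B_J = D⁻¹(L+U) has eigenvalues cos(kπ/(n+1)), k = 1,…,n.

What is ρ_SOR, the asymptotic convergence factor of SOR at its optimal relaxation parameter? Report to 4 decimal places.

ρ_SOR = 0.8696

½·tridiag(1,0,1) at n=44: λ_k = cos(kπ/45); max |λ| at k=1 ⇒ ρ_J = cos(π/45) ≈ 0.9976.
root = sin(π/45) = 0.06976  (since 1−cos² = sin²).
ω* = 2/(1+0.06976) = 1.8696
ρ_SOR = ω* − 1 ≈ 0.8696.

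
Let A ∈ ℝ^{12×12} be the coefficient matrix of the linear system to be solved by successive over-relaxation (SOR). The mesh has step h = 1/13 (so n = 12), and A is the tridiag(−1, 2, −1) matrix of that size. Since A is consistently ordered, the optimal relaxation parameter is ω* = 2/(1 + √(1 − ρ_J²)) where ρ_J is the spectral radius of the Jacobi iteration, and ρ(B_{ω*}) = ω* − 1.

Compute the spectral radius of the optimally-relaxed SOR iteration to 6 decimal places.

With n=12, ρ(Jacobi) = cos(π/13) = 0.970942.
√(1−ρ_J²) simplifies to sin(π/13) = 0.2393157.
[ω*] 2 ÷ (1 + 0.2393157) = 2 ÷ 1.2393157 = 1.613794.
At ω = 1.613794 every |λ(B_ω)| = ω−1, so ρ_SOR = 0.613794.

ρ_SOR = 0.613794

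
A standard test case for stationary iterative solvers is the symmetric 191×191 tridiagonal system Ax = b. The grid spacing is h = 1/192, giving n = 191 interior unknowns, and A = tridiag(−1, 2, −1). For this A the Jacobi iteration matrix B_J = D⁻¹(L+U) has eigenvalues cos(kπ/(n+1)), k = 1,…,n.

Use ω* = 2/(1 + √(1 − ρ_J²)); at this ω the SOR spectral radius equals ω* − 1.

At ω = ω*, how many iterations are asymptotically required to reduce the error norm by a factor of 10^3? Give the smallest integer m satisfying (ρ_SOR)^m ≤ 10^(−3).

n=191: λ(B_J) = 1 − λ(A)/2 = cos(kπ/192); k=1 gives ρ_J = 0.9998661.
√(1 − cos²(π/192)) = sin(π/192) ≈ 0.0163617.
So ω* = 2/1.0163617 = 1.9678034 (Young).
[ρ_SOR] ω* − 1 = 0.9678034.
3·ln10 = 6.90776; −ln(0.9678034) = 0.0327263; m = ⌈6.90776/0.0327263⌉ = ⌈211.077⌉ = 212.

m = 212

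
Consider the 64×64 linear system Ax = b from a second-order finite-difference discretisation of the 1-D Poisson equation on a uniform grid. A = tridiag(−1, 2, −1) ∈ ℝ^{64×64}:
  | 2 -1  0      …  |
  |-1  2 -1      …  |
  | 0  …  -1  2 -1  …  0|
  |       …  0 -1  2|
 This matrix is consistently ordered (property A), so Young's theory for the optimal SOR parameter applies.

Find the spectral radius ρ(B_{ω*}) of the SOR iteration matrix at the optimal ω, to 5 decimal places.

ρ_SOR = 0.90783

[ρ_J] n=64: ρ(B_J) = cos(π/(n+1)) = cos(π/65) = 0.99883.
√(1−ρ_J²) simplifies to sin(π/65) = 0.048313.
ω* = 2 / (1 + 0.048313) = 2 / 1.048313 ≈ 1.90783.
ρ(B_{ω*}) = ω*−1 = 0.90783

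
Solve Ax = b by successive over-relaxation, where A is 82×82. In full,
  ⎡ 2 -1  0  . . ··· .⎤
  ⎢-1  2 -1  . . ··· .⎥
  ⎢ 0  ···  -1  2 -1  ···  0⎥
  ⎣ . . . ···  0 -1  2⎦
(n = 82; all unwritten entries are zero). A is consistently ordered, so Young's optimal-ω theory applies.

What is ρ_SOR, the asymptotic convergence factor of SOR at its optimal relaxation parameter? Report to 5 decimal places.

spectrum of D⁻¹(L+U) = {cos(kπ/83) : 1≤k≤82}; ρ_J = cos(π/83) = 0.99928.
√(1−ρ_J²) simplifies to sin(π/83) = 0.037841.
Then 2/(1+√(1−ρ_J²)) = 2/(1+0.037841); ω* = 2/1.037841 = 1.92708.
ρ_SOR = ω* − 1 ≈ 0.92708.

ρ_SOR = 0.92708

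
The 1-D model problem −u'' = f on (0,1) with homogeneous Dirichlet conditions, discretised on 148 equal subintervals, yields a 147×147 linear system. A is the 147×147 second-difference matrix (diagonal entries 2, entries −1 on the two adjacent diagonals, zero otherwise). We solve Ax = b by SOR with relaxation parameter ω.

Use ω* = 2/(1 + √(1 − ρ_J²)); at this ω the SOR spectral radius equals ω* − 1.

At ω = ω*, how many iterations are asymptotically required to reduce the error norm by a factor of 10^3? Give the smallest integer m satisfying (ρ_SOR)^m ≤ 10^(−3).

n=147: λ(B_J) = 1 − λ(A)/2 = cos(kπ/148); k=1 gives ρ_J = 0.9997747.
√(1−ρ_J²) simplifies to sin(π/148) = 0.0212254.
Then 2/(1+√(1−ρ_J²)) = 2/(1+0.0212254); ω* = 2/1.0212254 = 1.9584315.
At ω = 1.9584315 every |λ(B_ω)| = ω−1, so ρ_SOR = 0.9584315.
3·ln10 = 6.90776; −ln(0.9584315) = 0.0424572; m = ⌈6.90776/0.0424572⌉ = ⌈162.699⌉ = 163.

m = 163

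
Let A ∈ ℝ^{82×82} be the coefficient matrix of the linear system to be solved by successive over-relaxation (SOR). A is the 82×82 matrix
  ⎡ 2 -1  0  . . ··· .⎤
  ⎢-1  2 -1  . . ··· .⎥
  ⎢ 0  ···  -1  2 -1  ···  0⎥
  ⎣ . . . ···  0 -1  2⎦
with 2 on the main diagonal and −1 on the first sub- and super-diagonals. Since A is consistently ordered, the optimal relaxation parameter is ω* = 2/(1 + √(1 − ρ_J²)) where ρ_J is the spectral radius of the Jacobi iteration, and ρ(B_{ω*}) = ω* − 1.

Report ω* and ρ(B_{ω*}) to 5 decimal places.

ω* = 1.92708, ρ_SOR = 0.92708

B_J for the 82×82 system has eigenvalues cos(kπ/83); ρ_J = cos(π/83) = 0.99928.
√(1−ρ_J²) = |sin(π/83)| = 0.037841
ω* = 2/(1+0.037841) = 1.92708
Hence ρ(B_{ω*}) = 1.92708 − 1 = 0.92708.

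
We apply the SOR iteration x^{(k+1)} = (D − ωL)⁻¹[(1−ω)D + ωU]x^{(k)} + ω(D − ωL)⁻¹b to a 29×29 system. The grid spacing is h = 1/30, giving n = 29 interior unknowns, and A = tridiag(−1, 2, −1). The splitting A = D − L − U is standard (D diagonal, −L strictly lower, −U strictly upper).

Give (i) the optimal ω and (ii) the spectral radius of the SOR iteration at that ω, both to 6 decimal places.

With n=29, ρ(Jacobi) = cos(π/30) = 0.994522.
√(1−ρ_J²) = |sin(π/30)| = 0.1045285
ω* = 2/(1+0.1045285) = 1.810727
ρ(B_{ω*}) = ω*−1 = 0.810727

ω* = 1.810727, ρ_SOR = 0.810727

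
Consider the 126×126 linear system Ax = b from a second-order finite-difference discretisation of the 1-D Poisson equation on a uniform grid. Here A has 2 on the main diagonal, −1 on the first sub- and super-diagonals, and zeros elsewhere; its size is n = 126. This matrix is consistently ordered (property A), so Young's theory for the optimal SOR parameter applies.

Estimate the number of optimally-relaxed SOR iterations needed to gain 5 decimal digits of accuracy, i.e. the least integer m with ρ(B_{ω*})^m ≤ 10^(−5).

With n=126, ρ(Jacobi) = cos(π/127) = 0.9996941.
√(1−ρ_J²) simplifies to sin(π/127) = 0.0247344.
ω* = 2 / (1 + 0.0247344) = 2 / 1.0247344 ≈ 1.9517252.
ρ_SOR = ω* − 1 = 1.9517252 − 1 = 0.9517252.
ρ_SOR^m ≤ 10^(−5) ⇔ m ≥ 5·ln10/(−ln 0.9517252) = 11.5129/0.0494789 = 232.683; m = ⌈232.683⌉ = 233.

m = 233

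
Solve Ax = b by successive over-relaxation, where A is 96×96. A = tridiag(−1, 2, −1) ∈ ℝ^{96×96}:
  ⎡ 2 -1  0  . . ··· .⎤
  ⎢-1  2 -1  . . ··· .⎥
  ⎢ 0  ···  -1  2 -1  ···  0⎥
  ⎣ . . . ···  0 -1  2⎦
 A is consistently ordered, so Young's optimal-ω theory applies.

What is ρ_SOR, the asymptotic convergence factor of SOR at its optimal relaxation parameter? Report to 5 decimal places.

With n=96, ρ(Jacobi) = cos(π/97) = 0.99948.
√(1−ρ_J²) = |sin(π/97)| = 0.032382
ω* = 2/(1+0.032382) = 1.93727
Hence ρ(B_{ω*}) = 1.93727 − 1 = 0.93727.

ρ_SOR = 0.93727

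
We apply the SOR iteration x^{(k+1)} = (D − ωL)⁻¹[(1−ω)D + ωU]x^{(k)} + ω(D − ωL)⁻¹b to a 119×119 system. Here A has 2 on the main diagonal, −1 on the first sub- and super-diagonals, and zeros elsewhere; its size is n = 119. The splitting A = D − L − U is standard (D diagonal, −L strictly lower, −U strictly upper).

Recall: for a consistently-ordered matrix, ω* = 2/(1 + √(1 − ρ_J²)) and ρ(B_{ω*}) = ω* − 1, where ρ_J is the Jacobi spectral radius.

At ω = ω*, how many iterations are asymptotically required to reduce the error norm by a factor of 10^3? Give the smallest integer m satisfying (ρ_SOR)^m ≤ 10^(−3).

B_J for the 119×119 system has eigenvalues cos(kπ/120); ρ_J = cos(π/120) = 0.9996573.
√(1−ρ_J²) = |sin(π/120)| = 0.0261769
ω* = 2/(1+0.0261769) = 1.9489817
At ω = 1.9489817 every |λ(B_ω)| = ω−1, so ρ_SOR = 0.9489817.
m ≥ 3·ln10 / (−ln 0.9489817) = 131.914; smallest integer m = 132.

m = 132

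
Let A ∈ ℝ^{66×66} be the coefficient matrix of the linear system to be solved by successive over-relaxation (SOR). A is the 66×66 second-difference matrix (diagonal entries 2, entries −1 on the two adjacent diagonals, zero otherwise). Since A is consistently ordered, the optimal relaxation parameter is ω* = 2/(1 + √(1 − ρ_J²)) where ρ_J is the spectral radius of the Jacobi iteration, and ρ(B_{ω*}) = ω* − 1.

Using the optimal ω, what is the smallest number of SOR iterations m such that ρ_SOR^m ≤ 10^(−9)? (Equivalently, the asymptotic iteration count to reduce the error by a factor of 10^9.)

m = 221

ρ_J = max_k |cos(kπ/67)| = cos(π/67) = 0.9989009
root = sin(π/67) = 0.0468723  (since 1−cos² = sin²).
ω* = 2/(1 + 0.0468723) = 2/1.0468723 = 1.9104527.
[ρ_SOR] ω* − 1 = 0.9104527.
Need (0.9104527)^m ≤ 10^(−9): m ≥ 9·ln10/|ln 0.9104527| = 20.7233/0.0938133 = 220.899 ⇒ m = 221.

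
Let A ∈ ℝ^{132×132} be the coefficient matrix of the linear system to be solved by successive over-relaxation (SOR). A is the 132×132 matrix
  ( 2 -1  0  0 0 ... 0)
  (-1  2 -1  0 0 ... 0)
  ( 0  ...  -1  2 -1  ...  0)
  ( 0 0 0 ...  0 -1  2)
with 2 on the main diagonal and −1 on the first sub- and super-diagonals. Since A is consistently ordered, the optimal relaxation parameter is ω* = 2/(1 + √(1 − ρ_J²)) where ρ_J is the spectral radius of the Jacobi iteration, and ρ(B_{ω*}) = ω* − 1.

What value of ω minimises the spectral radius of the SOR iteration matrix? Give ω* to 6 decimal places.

ω* = 1.953852

½·tridiag(1,0,1) at n=132: λ_k = cos(kπ/133); max |λ| at k=1 ⇒ ρ_J = cos(π/133) ≈ 0.999721.
√(1−ρ_J²) simplifies to sin(π/133) = 0.0236188.
ω* = 2/(1 + 0.0236188) = 2/1.0236188 = 1.953852.
Hence ρ(B_{ω*}) = 1.953852 − 1 = 0.953852.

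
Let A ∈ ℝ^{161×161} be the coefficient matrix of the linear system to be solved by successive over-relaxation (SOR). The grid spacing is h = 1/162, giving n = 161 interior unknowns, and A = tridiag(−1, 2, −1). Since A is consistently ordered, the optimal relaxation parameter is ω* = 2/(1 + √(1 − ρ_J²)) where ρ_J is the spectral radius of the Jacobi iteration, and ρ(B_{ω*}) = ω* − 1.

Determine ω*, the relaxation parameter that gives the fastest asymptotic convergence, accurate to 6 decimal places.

n=161: λ(B_J) = 1 − λ(A)/2 = cos(kπ/162); k=1 gives ρ_J = 0.999812.
√(1 − cos²(π/162)) = sin(π/162) ≈ 0.0193913.
ω* = 2/(1 + 0.0193913) = 2/1.0193913 = 1.961955.
ρ(B_{ω*}) = ω*−1 = 0.961955

ω* = 1.961955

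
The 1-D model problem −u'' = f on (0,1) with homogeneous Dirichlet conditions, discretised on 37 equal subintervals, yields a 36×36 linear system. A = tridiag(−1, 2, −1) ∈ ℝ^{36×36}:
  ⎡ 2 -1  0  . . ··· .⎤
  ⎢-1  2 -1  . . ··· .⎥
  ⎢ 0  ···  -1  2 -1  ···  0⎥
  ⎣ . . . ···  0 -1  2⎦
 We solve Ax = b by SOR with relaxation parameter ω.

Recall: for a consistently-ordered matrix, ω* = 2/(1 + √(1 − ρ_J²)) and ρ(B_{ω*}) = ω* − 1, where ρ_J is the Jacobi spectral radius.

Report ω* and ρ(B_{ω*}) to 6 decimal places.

ω* = 1.843648, ρ_SOR = 0.843648

B_J for the 36×36 system has eigenvalues cos(kπ/37); ρ_J = cos(π/37) = 0.996397.
√(1−ρ_J²) = |sin(π/37)| = 0.0848059
Then 2/(1+√(1−ρ_J²)) = 2/(1+0.0848059); ω* = 2/1.0848059 = 1.843648.
ρ(B_{ω*}) = ω*−1 = 0.843648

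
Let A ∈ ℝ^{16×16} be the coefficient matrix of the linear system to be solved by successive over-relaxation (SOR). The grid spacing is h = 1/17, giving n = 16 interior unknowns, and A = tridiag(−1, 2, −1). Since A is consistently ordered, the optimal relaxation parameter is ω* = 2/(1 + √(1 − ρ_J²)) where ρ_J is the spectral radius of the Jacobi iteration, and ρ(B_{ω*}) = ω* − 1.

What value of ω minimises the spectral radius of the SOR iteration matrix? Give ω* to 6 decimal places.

ω* = 1.689547

n=16: λ(B_J) = 1 − λ(A)/2 = cos(kπ/17); k=1 gives ρ_J = 0.982973.
√(1−ρ_J²) simplifies to sin(π/17) = 0.1837495.
ω* = 2 / (1 + 0.1837495) = 2 / 1.1837495 ≈ 1.689547.
ρ_SOR = ω* − 1 ≈ 0.689547.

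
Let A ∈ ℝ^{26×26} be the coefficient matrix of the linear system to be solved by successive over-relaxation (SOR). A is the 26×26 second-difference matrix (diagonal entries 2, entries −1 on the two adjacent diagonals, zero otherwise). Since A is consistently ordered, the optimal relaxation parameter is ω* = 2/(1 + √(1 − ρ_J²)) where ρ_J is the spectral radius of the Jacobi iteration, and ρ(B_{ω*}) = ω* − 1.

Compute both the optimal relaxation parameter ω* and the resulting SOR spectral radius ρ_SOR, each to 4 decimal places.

[ρ_J] n=26: ρ(B_J) = cos(π/(n+1)) = cos(π/27) = 0.9932.
√(1−ρ_J²) = |sin(π/27)| = 0.11609
Then 2/(1+√(1−ρ_J²)) = 2/(1+0.11609); ω* = 2/1.11609 = 1.7920.
Hence ρ(B_{ω*}) = 1.7920 − 1 = 0.7920.

ω* = 1.7920, ρ_SOR = 0.7920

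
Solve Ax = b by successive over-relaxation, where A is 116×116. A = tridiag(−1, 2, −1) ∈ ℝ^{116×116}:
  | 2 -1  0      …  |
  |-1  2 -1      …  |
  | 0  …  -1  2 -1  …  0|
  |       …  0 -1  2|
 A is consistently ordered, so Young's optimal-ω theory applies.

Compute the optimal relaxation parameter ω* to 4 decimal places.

[ρ_J] n=116: ρ(B_J) = cos(π/(n+1)) = cos(π/117) = 0.9996.
1 − cos²(π/117) = sin²(π/117) ⇒ √(1−ρ_J²) = sin(π/117) = 0.02685.
ω* = 2/(1 + 0.02685) = 2/1.02685 = 1.9477.
ρ_SOR = ω* − 1 ≈ 0.9477.

ω* = 1.9477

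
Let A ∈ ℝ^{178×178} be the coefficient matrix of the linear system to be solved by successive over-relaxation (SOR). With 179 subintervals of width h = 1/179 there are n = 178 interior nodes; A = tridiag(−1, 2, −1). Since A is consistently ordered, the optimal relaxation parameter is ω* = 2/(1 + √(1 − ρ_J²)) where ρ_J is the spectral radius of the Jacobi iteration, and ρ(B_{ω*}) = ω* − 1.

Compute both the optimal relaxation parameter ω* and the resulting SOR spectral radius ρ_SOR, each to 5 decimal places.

ω* = 1.96551, ρ_SOR = 0.96551

ρ_J = max_k |cos(kπ/179)| = cos(π/179) = 0.99985
1 − cos²(π/179) = sin²(π/179) ⇒ √(1−ρ_J²) = sin(π/179) = 0.017550.
Young: ω* = 2/(1+√(1−ρ_J²)) = 2/(1+0.017550) = 2/1.017550 = 1.96551.
and ρ(B_{ω*}) = 1.96551 − 1 = 0.96551.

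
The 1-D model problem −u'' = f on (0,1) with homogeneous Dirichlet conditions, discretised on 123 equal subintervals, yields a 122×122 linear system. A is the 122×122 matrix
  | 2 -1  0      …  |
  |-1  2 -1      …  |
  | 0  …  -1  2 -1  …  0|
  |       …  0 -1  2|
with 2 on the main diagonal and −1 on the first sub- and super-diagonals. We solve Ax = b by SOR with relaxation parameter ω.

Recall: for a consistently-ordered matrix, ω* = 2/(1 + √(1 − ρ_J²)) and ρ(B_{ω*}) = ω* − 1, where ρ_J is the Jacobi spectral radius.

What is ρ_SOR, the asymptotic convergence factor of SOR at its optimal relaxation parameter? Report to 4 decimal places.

ρ_SOR = 0.9502

n=122: λ(B_J) = 1 − λ(A)/2 = cos(kπ/123); k=1 gives ρ_J = 0.9997.
√(1−ρ_J²) = |sin(π/123)| = 0.02554
[ω*] 2 ÷ (1 + 0.02554) = 2 ÷ 1.02554 = 1.9502.
[ρ_SOR] ω* − 1 = 0.9502.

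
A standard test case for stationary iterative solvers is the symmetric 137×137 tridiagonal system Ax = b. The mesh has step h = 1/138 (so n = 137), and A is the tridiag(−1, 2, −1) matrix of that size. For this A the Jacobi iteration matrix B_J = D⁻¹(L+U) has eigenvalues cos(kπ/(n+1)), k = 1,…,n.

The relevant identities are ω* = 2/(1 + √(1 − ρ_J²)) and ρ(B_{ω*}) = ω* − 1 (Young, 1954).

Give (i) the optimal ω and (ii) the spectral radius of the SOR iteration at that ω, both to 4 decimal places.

ω* = 1.9555, ρ_SOR = 0.9555

½·tridiag(1,0,1) at n=137: λ_k = cos(kπ/138); max |λ| at k=1 ⇒ ρ_J = cos(π/138) ≈ 0.9997.
1 − cos²(π/138) = sin²(π/138) ⇒ √(1−ρ_J²) = sin(π/138) = 0.02276.
ω* = 2/(1 + 0.02276) = 2/1.02276 = 1.9555.
At ω = 1.9555 every |λ(B_ω)| = ω−1, so ρ_SOR = 0.9555.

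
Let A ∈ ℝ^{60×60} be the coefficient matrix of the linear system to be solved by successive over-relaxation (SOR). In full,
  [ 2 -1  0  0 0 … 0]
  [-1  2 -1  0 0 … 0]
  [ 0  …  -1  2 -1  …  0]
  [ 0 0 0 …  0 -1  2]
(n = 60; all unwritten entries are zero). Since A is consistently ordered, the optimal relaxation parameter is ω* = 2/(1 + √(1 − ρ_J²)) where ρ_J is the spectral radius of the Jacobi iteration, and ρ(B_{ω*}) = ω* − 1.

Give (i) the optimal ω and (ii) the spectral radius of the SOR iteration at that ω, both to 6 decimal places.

ω* = 1.902083, ρ_SOR = 0.902083

spectrum of D⁻¹(L+U) = {cos(kπ/61) : 1≤k≤60}; ρ_J = cos(π/61) = 0.998674.
1 − cos²(π/61) = sin²(π/61) ⇒ √(1−ρ_J²) = sin(π/61) = 0.0514788.
ω* = 2 / (1 + 0.0514788) = 2 / 1.0514788 ≈ 1.902083.
and ρ(B_{ω*}) = 1.902083 − 1 = 0.902083.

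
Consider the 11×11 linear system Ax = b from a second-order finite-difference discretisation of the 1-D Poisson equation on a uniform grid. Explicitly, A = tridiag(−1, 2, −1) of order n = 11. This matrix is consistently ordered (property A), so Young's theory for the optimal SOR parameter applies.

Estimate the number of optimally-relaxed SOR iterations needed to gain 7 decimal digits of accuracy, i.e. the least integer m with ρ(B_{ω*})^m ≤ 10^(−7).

½·tridiag(1,0,1) at n=11: λ_k = cos(kπ/12); max |λ| at k=1 ⇒ ρ_J = cos(π/12) ≈ 0.9659258.
1 − cos²(π/12) = sin²(π/12) ⇒ √(1−ρ_J²) = sin(π/12) = 0.2588190.
So ω* = 2/1.2588190 = 1.5887908 (Young).
Hence ρ(B_{ω*}) = 1.5887908 − 1 = 0.5887908.
Need (0.5887908)^m ≤ 10^(−7): m ≥ 7·ln10/|ln 0.5887908| = 16.1181/0.529684 = 30.430 ⇒ m = 31.

m = 31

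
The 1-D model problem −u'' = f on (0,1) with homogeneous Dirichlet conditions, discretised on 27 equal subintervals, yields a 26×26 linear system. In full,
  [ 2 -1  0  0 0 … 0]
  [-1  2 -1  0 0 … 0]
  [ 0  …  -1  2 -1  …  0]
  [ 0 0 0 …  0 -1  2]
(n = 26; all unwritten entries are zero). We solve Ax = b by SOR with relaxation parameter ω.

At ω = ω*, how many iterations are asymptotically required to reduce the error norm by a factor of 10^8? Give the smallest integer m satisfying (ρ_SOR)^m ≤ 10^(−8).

m = 79

[ρ_J] n=26: ρ(B_J) = cos(π/(n+1)) = cos(π/27) = 0.9932384.
√(1 − cos²(π/27)) = sin(π/27) ≈ 0.1160929.
Young: ω* = 2/(1+√(1−ρ_J²)) = 2/(1+0.1160929) = 2/1.1160929 = 1.7919655.
[ρ_SOR] ω* − 1 = 0.7919655.
8·ln10 = 18.4207; −ln(0.7919655) = 0.233237; m = ⌈18.4207/0.233237⌉ = ⌈78.978⌉ = 79.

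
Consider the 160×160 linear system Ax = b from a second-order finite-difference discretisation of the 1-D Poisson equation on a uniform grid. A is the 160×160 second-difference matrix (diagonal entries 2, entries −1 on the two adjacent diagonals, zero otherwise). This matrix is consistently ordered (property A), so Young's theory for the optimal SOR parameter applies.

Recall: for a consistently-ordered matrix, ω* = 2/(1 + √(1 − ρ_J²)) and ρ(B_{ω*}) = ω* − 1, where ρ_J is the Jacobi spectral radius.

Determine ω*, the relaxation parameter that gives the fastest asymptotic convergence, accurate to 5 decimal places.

ω* = 1.96172

[ρ_J] n=160: ρ(B_J) = cos(π/(n+1)) = cos(π/161) = 0.99981.
√(1−ρ_J²) simplifies to sin(π/161) = 0.019512.
ω* = 2/(1 + 0.019512) = 2/1.019512 = 1.96172.
Hence ρ(B_{ω*}) = 1.96172 − 1 = 0.96172.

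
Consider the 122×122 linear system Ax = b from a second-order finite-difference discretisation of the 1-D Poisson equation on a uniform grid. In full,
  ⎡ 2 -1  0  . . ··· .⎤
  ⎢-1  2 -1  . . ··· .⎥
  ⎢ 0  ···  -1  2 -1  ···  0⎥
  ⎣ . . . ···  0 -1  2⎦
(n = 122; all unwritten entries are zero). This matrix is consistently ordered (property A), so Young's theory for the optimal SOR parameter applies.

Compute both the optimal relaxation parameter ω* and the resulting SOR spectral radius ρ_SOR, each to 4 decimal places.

ω* = 1.9502, ρ_SOR = 0.9502

[ρ_J] n=122: ρ(B_J) = cos(π/(n+1)) = cos(π/123) = 0.9997.
root = sin(π/123) = 0.02554  (since 1−cos² = sin²).
Young: ω* = 2/(1+√(1−ρ_J²)) = 2/(1+0.02554) = 2/1.02554 = 1.9502.
ρ_SOR = ω* − 1 ≈ 0.9502.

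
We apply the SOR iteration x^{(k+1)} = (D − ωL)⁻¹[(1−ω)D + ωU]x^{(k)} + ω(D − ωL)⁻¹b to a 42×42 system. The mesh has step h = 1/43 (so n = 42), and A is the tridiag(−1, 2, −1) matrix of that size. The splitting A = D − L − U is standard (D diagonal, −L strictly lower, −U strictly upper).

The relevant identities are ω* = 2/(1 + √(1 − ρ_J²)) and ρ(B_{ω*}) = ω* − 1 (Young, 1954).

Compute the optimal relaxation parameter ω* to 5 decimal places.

[ρ_J] n=42: ρ(B_J) = cos(π/(n+1)) = cos(π/43) = 0.99733.
√(1−ρ_J²) simplifies to sin(π/43) = 0.072995.
ω* = 2 / (1 + 0.072995) = 2 / 1.072995 ≈ 1.86394.
ρ_SOR = ω* − 1 ≈ 0.86394.

ω* = 1.86394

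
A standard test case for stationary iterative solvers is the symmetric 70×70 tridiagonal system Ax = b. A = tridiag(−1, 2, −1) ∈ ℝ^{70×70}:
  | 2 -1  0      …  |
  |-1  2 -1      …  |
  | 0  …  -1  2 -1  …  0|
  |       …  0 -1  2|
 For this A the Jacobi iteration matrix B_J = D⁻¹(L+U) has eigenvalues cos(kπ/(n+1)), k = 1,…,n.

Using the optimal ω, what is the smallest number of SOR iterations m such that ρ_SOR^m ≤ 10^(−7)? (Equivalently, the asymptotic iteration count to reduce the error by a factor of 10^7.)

m = 183

ρ_J = max_k |cos(kπ/71)| = cos(π/71) = 0.9990212
√(1−ρ_J²) simplifies to sin(π/71) = 0.0442333.
ω* = 2 / (1 + 0.0442333) = 2 / 1.0442333 ≈ 1.9152808.
At ω = 1.9152808 every |λ(B_ω)| = ω−1, so ρ_SOR = 0.9152808.
(0.9152808)^m ≤ 10^{−7}  ⇒  m·ln(0.9152808) ≤ −7·ln10  ⇒  m ≥ 182.075  ⇒  m = 183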